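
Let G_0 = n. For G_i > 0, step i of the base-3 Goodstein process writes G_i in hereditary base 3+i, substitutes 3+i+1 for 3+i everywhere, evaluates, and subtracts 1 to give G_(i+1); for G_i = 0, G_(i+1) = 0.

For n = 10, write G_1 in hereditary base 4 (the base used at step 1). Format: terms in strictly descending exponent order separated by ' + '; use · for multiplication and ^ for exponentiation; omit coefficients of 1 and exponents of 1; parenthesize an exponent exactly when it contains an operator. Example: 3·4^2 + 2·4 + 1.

4^2

[0] 10 ≡ 3^2 + 1 (base 3). Lift 4: 17. −1: 16.
[1] 16 ≡ 4^2 (base 4). Lift 5: 25. −1: 24.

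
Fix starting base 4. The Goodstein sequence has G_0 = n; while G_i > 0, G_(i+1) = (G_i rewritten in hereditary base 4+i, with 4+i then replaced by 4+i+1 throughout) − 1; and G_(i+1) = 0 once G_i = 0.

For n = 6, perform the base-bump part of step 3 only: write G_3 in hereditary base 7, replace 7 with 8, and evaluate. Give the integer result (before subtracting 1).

6

G_0 = 6. HB_4(6) = 4 + 2. Bump = 7. G_1 = 6.
G_1 = 6. HB_5(6) = 5 + 1. Bump = 7. G_2 = 6.
G_2 = 6. HB_6(6) = 6. Bump = 7. G_3 = 6.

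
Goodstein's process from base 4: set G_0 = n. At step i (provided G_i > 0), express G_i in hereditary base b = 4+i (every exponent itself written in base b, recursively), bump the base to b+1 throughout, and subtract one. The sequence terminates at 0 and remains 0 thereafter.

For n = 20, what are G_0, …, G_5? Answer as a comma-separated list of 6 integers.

step 0: 20 = 4^2 + 4; sub 5 for 4: 5^2 + 5; = 30; G_1 = 30−1 = 29
step 1: 29 = 5^2 + 4; sub 6 for 5: 6^2 + 4; = 40; G_2 = 40−1 = 39
step 2: 39 = 6^2 + 3; sub 7 for 6: 7^2 + 3; = 52; G_3 = 52−1 = 51
step 3: 51 = 7^2 + 2; sub 8 for 7: 8^2 + 2; = 66; G_4 = 66−1 = 65
step 4: 65 = 8^2 + 1; sub 9 for 8: 9^2 + 1; = 82; G_5 = 82−1 = 81

20, 29, 39, 51, 65, 81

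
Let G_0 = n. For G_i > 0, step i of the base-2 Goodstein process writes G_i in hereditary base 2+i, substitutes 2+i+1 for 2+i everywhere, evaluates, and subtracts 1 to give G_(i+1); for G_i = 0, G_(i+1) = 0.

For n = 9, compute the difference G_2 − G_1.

i=0: 9 = 2^(2 + 1) + 1 (b=2); 2→3: 3^(3 + 1) + 1 = 82; 82−1 = 81
i=1: 81 = 3^(3 + 1) (b=3); 3→4: 4^(4 + 1) = 1024; 1024−1 = 1023

942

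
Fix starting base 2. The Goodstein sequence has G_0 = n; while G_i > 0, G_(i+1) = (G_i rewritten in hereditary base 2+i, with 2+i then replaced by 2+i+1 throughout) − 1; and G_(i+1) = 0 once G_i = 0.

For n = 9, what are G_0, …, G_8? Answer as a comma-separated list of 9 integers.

(0) 9|_2 = 2^(2 + 1) + 1 ↦ 3^(3 + 1) + 1|_3 = 82 ⇒ 81
(1) 81|_3 = 3^(3 + 1) ↦ 4^(4 + 1)|_4 = 1024 ⇒ 1023
(2) 1023|_4 = 3·4^4 + 3·4^3 + 3·4^2 + 3·4 + 3 ↦ 3·5^5 + 3·5^3 + 3·5^2 + 3·5 + 3|_5 = 9843 ⇒ 9842
(3) 9842|_5 = 3·5^5 + 3·5^3 + 3·5^2 + 3·5 + 2 ↦ 3·6^6 + 3·6^3 + 3·6^2 + 3·6 + 2|_6 = 140744 ⇒ 140743
(4) 140743|_6 = 3·6^6 + 3·6^3 + 3·6^2 + 3·6 + 1 ↦ 3·7^7 + 3·7^3 + 3·7^2 + 3·7 + 1|_7 = 2471827 ⇒ 2471826
(5) 2471826|_7 = 3·7^7 + 3·7^3 + 3·7^2 + 3·7 ↦ 3·8^8 + 3·8^3 + 3·8^2 + 3·8|_8 = 50333400 ⇒ 50333399
(6) 50333399|_8 = 3·8^8 + 3·8^3 + 3·8^2 + 2·8 + 7 ↦ 3·9^9 + 3·9^3 + 3·9^2 + 2·9 + 7|_9 = 1162263922 ⇒ 1162263921
(7) 1162263921|_9 = 3·9^9 + 3·9^3 + 3·9^2 + 2·9 + 6 ↦ 3·10^10 + 3·10^3 + 3·10^2 + 2·10 + 6|_10 = 30000003326 ⇒ 30000003325

9, 81, 1023, 9842, 140743, 2471826, 50333399, 1162263921, 30000003325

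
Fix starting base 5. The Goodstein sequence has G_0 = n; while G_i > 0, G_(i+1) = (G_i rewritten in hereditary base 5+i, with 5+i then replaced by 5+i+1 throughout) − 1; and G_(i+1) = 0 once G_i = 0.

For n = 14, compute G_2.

base 5: 14 = 2·5 + 4; at 6: 2·6 + 4 = 16; next = 15
base 6: 15 = 2·6 + 3; at 7: 2·7 + 3 = 17; next = 16
base 7: 16 = 2·7 + 2; at 8: 2·8 + 2 = 18; next = 17

16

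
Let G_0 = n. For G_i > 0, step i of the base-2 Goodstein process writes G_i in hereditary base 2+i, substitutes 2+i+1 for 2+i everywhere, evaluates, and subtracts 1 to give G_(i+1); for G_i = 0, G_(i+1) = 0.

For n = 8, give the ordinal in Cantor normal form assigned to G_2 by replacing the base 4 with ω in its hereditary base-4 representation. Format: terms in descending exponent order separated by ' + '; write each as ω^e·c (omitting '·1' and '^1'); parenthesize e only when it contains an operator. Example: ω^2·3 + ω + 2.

ω^ω·2 + ω^2·2 + ω·2 + 1

G_0=8  [base 2] 2^(2 + 1)  →[2↦3]→  3^(3 + 1) = 81  −1 ⇒ G_1=80
G_1=80  [base 3] 2·3^3 + 2·3^2 + 2·3 + 2  →[3↦4]→  2·4^4 + 2·4^2 + 2·4 + 2 = 554  −1 ⇒ G_2=553
G_2=553  [base 4] 2·4^4 + 2·4^2 + 2·4 + 1  →[4↦5]→  2·5^5 + 2·5^2 + 2·5 + 1 = 6311  −1 ⇒ G_3=6310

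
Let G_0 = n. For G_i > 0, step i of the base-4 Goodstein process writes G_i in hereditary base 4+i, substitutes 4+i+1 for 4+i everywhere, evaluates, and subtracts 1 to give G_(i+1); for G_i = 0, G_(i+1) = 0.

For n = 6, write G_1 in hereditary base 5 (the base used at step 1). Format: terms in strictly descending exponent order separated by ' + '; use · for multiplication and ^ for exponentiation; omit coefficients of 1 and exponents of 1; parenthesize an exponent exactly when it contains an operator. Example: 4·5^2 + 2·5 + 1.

6 —HB4→ 4 + 2 —bump→ 5 + 2 = 7 —(−1)→ 6
6 —HB5→ 5 + 1 —bump→ 6 + 1 = 7 —(−1)→ 6

5 + 1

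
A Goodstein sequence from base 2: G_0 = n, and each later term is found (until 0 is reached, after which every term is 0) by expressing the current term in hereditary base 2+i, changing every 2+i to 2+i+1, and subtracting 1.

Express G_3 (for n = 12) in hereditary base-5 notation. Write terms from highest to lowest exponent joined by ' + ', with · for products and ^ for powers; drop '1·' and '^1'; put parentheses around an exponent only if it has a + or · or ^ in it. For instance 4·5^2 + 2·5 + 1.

5^(5 + 1) + 2·5^2 + 2·5

12 —HB2→ 2^(2 + 1) + 2^2 —bump→ 3^(3 + 1) + 3^3 = 108 —(−1)→ 107
107 —HB3→ 3^(3 + 1) + 2·3^2 + 2·3 + 2 —bump→ 4^(4 + 1) + 2·4^2 + 2·4 + 2 = 1066 —(−1)→ 1065
1065 —HB4→ 4^(4 + 1) + 2·4^2 + 2·4 + 1 —bump→ 5^(5 + 1) + 2·5^2 + 2·5 + 1 = 15686 —(−1)→ 15685
15685 —HB5→ 5^(5 + 1) + 2·5^2 + 2·5 —bump→ 6^(6 + 1) + 2·6^2 + 2·6 = 280020 —(−1)→ 280019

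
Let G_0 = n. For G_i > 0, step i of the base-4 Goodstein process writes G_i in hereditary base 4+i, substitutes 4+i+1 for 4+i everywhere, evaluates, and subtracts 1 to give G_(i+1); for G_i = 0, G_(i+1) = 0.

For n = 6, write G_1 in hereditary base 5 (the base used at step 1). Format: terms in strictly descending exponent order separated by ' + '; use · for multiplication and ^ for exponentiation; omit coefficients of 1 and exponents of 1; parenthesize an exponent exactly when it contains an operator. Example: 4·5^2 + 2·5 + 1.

base 4: 6 = 4 + 2; at 5: 5 + 2 = 7; next = 6
base 5: 6 = 5 + 1; at 6: 6 + 1 = 7; next = 6

5 + 1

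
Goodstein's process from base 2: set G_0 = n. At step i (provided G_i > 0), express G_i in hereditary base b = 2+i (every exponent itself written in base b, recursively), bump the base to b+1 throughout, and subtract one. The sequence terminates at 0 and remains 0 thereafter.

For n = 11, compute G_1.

84

[0] 11 ≡ 2^(2 + 1) + 2 + 1 (base 2). Lift 3: 85. −1: 84.
[1] 84 ≡ 3^(3 + 1) + 3 (base 3). Lift 4: 1028. −1: 1027.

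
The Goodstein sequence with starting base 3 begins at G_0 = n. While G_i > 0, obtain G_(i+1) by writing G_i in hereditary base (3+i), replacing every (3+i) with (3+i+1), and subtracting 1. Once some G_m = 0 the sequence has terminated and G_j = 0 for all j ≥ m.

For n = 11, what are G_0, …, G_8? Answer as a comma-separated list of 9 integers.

11, 17, 25, 35, 39, 43, 47, 51, 55

11 —HB3→ 3^2 + 2 —bump→ 4^2 + 2 = 18 —(−1)→ 17
17 —HB4→ 4^2 + 1 —bump→ 5^2 + 1 = 26 —(−1)→ 25
25 —HB5→ 5^2 —bump→ 6^2 = 36 —(−1)→ 35
35 —HB6→ 5·6 + 5 —bump→ 5·7 + 5 = 40 —(−1)→ 39
39 —HB7→ 5·7 + 4 —bump→ 5·8 + 4 = 44 —(−1)→ 43
43 —HB8→ 5·8 + 3 —bump→ 5·9 + 3 = 48 —(−1)→ 47
47 —HB9→ 5·9 + 2 —bump→ 5·10 + 2 = 52 —(−1)→ 51
51 —HB10→ 5·10 + 1 —bump→ 5·11 + 1 = 56 —(−1)→ 55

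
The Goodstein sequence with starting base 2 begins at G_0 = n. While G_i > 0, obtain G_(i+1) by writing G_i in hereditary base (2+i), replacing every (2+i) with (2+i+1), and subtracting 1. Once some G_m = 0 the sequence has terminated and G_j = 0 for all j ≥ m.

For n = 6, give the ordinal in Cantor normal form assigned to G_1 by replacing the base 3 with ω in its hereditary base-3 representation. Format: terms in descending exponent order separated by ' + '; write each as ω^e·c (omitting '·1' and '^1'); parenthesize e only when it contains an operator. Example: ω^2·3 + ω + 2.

ω^ω + 2

[0] 6 ≡ 2^2 + 2 (base 2). Lift 3: 30. −1: 29.
[1] 29 ≡ 3^3 + 2 (base 3). Lift 4: 258. −1: 257.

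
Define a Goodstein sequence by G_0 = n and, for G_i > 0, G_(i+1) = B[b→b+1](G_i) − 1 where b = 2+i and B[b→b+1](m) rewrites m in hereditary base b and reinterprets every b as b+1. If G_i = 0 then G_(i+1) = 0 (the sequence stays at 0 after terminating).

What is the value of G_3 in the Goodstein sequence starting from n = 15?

18752

i=0: 15 = 2^(2 + 1) + 2^2 + 2 + 1 (b=2); 2→3: 3^(3 + 1) + 3^3 + 3 + 1 = 112; 112−1 = 111
i=1: 111 = 3^(3 + 1) + 3^3 + 3 (b=3); 3→4: 4^(4 + 1) + 4^4 + 4 = 1284; 1284−1 = 1283
i=2: 1283 = 4^(4 + 1) + 4^4 + 3 (b=4); 4→5: 5^(5 + 1) + 5^5 + 3 = 18753; 18753−1 = 18752
i=3: 18752 = 5^(5 + 1) + 5^5 + 2 (b=5); 5→6: 6^(6 + 1) + 6^6 + 2 = 326594; 326594−1 = 326593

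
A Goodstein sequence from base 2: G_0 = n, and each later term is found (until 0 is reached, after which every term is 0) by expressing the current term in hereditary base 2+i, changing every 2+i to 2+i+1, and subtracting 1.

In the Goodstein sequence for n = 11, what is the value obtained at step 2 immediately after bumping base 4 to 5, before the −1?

11 —HB2→ 2^(2 + 1) + 2 + 1 —bump→ 3^(3 + 1) + 3 + 1 = 85 —(−1)→ 84
84 —HB3→ 3^(3 + 1) + 3 —bump→ 4^(4 + 1) + 4 = 1028 —(−1)→ 1027
1027 —HB4→ 4^(4 + 1) + 3 —bump→ 5^(5 + 1) + 3 = 15628 —(−1)→ 15627

15628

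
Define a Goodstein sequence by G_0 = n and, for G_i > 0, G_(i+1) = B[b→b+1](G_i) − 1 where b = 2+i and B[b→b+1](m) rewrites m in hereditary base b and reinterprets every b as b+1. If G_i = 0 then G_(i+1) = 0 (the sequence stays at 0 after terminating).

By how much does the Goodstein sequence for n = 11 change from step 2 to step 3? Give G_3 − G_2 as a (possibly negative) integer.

14600

G_0=11  [base 2] 2^(2 + 1) + 2 + 1  →[2↦3]→  3^(3 + 1) + 3 + 1 = 85  −1 ⇒ G_1=84
G_1=84  [base 3] 3^(3 + 1) + 3  →[3↦4]→  4^(4 + 1) + 4 = 1028  −1 ⇒ G_2=1027
G_2=1027  [base 4] 4^(4 + 1) + 3  →[4↦5]→  5^(5 + 1) + 3 = 15628  −1 ⇒ G_3=15627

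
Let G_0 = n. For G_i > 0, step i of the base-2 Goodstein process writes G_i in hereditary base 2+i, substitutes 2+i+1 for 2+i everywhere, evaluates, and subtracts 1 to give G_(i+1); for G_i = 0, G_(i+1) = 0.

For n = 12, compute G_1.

G_0=12  [base 2] 2^(2 + 1) + 2^2  →[2↦3]→  3^(3 + 1) + 3^3 = 108  −1 ⇒ G_1=107
G_1=107  [base 3] 3^(3 + 1) + 2·3^2 + 2·3 + 2  →[3↦4]→  4^(4 + 1) + 2·4^2 + 2·4 + 2 = 1066  −1 ⇒ G_2=1065

107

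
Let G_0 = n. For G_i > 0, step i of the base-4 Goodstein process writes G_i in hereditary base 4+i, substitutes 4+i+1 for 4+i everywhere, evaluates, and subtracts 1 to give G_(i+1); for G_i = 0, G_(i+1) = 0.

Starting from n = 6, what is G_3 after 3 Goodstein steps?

step 0: 6 = 4 + 2; sub 5 for 4: 5 + 2; = 7; G_1 = 7−1 = 6
step 1: 6 = 5 + 1; sub 6 for 5: 6 + 1; = 7; G_2 = 7−1 = 6
step 2: 6 = 6; sub 7 for 6: 7; = 7; G_3 = 7−1 = 6
step 3: 6 = 6; sub 8 for 7: 6; = 6; G_4 = 6−1 = 5

6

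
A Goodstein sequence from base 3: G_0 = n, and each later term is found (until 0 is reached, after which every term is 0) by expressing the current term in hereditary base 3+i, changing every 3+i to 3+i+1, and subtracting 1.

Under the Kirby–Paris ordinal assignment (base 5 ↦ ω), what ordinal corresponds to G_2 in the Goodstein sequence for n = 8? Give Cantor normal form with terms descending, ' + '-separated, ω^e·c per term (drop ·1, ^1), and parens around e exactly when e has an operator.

[0] 8 ≡ 2·3 + 2 (base 3). Lift 4: 10. −1: 9.
[1] 9 ≡ 2·4 + 1 (base 4). Lift 5: 11. −1: 10.
[2] 10 ≡ 2·5 (base 5). Lift 6: 12. −1: 11.

ω·2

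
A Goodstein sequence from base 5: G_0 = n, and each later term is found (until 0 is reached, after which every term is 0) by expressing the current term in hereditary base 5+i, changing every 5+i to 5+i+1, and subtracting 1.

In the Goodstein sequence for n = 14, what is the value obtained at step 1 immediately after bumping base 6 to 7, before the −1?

base 5: 14 = 2·5 + 4; at 6: 2·6 + 4 = 16; next = 15
base 6: 15 = 2·6 + 3; at 7: 2·7 + 3 = 17; next = 16

17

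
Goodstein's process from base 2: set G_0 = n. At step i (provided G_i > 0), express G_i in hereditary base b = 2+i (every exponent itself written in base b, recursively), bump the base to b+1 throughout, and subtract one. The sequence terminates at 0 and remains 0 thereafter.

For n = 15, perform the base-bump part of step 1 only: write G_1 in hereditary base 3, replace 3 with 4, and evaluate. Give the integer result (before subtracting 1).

1284

step 0: 15 = 2^(2 + 1) + 2^2 + 2 + 1; sub 3 for 2: 3^(3 + 1) + 3^3 + 3 + 1; = 112; G_1 = 112−1 = 111
step 1: 111 = 3^(3 + 1) + 3^3 + 3; sub 4 for 3: 4^(4 + 1) + 4^4 + 4; = 1284; G_2 = 1284−1 = 1283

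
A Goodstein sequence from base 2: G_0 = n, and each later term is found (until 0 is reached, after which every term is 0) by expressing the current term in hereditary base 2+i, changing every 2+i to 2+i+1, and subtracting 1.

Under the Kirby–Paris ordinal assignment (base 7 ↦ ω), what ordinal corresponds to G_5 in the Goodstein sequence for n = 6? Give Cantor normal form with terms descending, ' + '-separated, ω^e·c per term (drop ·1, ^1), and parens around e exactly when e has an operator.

i=0: 6 = 2^2 + 2 (b=2); 2→3: 3^3 + 3 = 30; 30−1 = 29
i=1: 29 = 3^3 + 2 (b=3); 3→4: 4^4 + 2 = 258; 258−1 = 257
i=2: 257 = 4^4 + 1 (b=4); 4→5: 5^5 + 1 = 3126; 3126−1 = 3125
i=3: 3125 = 5^5 (b=5); 5→6: 6^6 = 46656; 46656−1 = 46655
i=4: 46655 = 5·6^5 + 5·6^4 + 5·6^3 + 5·6^2 + 5·6 + 5 (b=6); 6→7: 5·7^5 + 5·7^4 + 5·7^3 + 5·7^2 + 5·7 + 5 = 98040; 98040−1 = 98039
i=5: 98039 = 5·7^5 + 5·7^4 + 5·7^3 + 5·7^2 + 5·7 + 4 (b=7); 7→8: 5·8^5 + 5·8^4 + 5·8^3 + 5·8^2 + 5·8 + 4 = 187244; 187244−1 = 187243

ω^5·5 + ω^4·5 + ω^3·5 + ω^2·5 + ω·5 + 4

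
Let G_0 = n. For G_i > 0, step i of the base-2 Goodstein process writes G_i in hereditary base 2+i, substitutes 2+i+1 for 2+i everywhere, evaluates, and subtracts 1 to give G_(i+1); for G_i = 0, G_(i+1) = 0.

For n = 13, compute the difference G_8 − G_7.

96513216470

base 2: 13 = 2^(2 + 1) + 2^2 + 1; at 3: 3^(3 + 1) + 3^3 + 1 = 109; next = 108
base 3: 108 = 3^(3 + 1) + 3^3; at 4: 4^(4 + 1) + 4^4 = 1280; next = 1279
base 4: 1279 = 4^(4 + 1) + 3·4^3 + 3·4^2 + 3·4 + 3; at 5: 5^(5 + 1) + 3·5^3 + 3·5^2 + 3·5 + 3 = 16093; next = 16092
base 5: 16092 = 5^(5 + 1) + 3·5^3 + 3·5^2 + 3·5 + 2; at 6: 6^(6 + 1) + 3·6^3 + 3·6^2 + 3·6 + 2 = 280712; next = 280711
base 6: 280711 = 6^(6 + 1) + 3·6^3 + 3·6^2 + 3·6 + 1; at 7: 7^(7 + 1) + 3·7^3 + 3·7^2 + 3·7 + 1 = 5765999; next = 5765998
base 7: 5765998 = 7^(7 + 1) + 3·7^3 + 3·7^2 + 3·7; at 8: 8^(8 + 1) + 3·8^3 + 3·8^2 + 3·8 = 134219480; next = 134219479
base 8: 134219479 = 8^(8 + 1) + 3·8^3 + 3·8^2 + 2·8 + 7; at 9: 9^(9 + 1) + 3·9^3 + 3·9^2 + 2·9 + 7 = 3486786856; next = 3486786855
base 9: 3486786855 = 9^(9 + 1) + 3·9^3 + 3·9^2 + 2·9 + 6; at 10: 10^(10 + 1) + 3·10^3 + 3·10^2 + 2·10 + 6 = 100000003326; next = 100000003325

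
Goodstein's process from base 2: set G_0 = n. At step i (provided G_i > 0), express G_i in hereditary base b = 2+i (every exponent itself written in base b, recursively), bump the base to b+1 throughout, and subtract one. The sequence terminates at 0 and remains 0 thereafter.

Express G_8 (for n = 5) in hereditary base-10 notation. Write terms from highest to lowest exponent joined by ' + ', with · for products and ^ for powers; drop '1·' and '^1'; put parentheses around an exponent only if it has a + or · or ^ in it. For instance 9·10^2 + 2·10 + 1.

step 0: 5 = 2^2 + 1; sub 3 for 2: 3^3 + 1; = 28; G_1 = 28−1 = 27
step 1: 27 = 3^3; sub 4 for 3: 4^4; = 256; G_2 = 256−1 = 255
step 2: 255 = 3·4^3 + 3·4^2 + 3·4 + 3; sub 5 for 4: 3·5^3 + 3·5^2 + 3·5 + 3; = 468; G_3 = 468−1 = 467
step 3: 467 = 3·5^3 + 3·5^2 + 3·5 + 2; sub 6 for 5: 3·6^3 + 3·6^2 + 3·6 + 2; = 776; G_4 = 776−1 = 775
step 4: 775 = 3·6^3 + 3·6^2 + 3·6 + 1; sub 7 for 6: 3·7^3 + 3·7^2 + 3·7 + 1; = 1198; G_5 = 1198−1 = 1197
step 5: 1197 = 3·7^3 + 3·7^2 + 3·7; sub 8 for 7: 3·8^3 + 3·8^2 + 3·8; = 1752; G_6 = 1752−1 = 1751
step 6: 1751 = 3·8^3 + 3·8^2 + 2·8 + 7; sub 9 for 8: 3·9^3 + 3·9^2 + 2·9 + 7; = 2455; G_7 = 2455−1 = 2454
step 7: 2454 = 3·9^3 + 3·9^2 + 2·9 + 6; sub 10 for 9: 3·10^3 + 3·10^2 + 2·10 + 6; = 3326; G_8 = 3326−1 = 3325
step 8: 3325 = 3·10^3 + 3·10^2 + 2·10 + 5; sub 11 for 10: 3·11^3 + 3·11^2 + 2·11 + 5; = 4383; G_9 = 4383−1 = 4382

3·10^3 + 3·10^2 + 2·10 + 5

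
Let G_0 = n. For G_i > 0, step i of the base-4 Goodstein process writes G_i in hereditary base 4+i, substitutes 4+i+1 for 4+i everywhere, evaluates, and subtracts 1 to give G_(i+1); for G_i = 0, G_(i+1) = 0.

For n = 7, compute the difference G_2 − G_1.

7 —HB4→ 4 + 3 —bump→ 5 + 3 = 8 —(−1)→ 7
7 —HB5→ 5 + 2 —bump→ 6 + 2 = 8 —(−1)→ 7

0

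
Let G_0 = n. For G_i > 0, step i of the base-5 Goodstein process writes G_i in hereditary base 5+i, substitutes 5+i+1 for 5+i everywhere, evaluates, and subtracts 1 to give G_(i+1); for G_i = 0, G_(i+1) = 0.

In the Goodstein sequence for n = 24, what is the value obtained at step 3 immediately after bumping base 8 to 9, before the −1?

37

G_0 = 24. HB_5(24) = 4·5 + 4. Bump = 28. G_1 = 27.
G_1 = 27. HB_6(27) = 4·6 + 3. Bump = 31. G_2 = 30.
G_2 = 30. HB_7(30) = 4·7 + 2. Bump = 34. G_3 = 33.
G_3 = 33. HB_8(33) = 4·8 + 1. Bump = 37. G_4 = 36.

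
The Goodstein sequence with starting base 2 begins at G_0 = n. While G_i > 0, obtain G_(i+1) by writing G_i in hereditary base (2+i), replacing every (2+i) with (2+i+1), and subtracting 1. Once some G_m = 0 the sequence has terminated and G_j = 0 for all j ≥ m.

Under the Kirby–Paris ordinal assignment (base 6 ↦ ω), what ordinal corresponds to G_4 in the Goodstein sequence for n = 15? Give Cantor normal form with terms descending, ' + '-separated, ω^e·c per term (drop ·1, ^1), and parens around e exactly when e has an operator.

ω^(ω + 1) + ω^ω + 1

(0) 15|_2 = 2^(2 + 1) + 2^2 + 2 + 1 ↦ 3^(3 + 1) + 3^3 + 3 + 1|_3 = 112 ⇒ 111
(1) 111|_3 = 3^(3 + 1) + 3^3 + 3 ↦ 4^(4 + 1) + 4^4 + 4|_4 = 1284 ⇒ 1283
(2) 1283|_4 = 4^(4 + 1) + 4^4 + 3 ↦ 5^(5 + 1) + 5^5 + 3|_5 = 18753 ⇒ 18752
(3) 18752|_5 = 5^(5 + 1) + 5^5 + 2 ↦ 6^(6 + 1) + 6^6 + 2|_6 = 326594 ⇒ 326593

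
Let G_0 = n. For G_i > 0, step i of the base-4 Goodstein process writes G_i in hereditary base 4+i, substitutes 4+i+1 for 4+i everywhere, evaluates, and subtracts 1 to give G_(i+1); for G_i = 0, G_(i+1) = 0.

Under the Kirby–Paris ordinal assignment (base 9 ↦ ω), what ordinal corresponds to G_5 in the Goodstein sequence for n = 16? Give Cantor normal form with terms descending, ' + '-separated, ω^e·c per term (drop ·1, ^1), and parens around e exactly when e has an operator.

[0] 16 ≡ 4^2 (base 4). Lift 5: 25. −1: 24.
[1] 24 ≡ 4·5 + 4 (base 5). Lift 6: 28. −1: 27.
[2] 27 ≡ 4·6 + 3 (base 6). Lift 7: 31. −1: 30.
[3] 30 ≡ 4·7 + 2 (base 7). Lift 8: 34. −1: 33.
[4] 33 ≡ 4·8 + 1 (base 8). Lift 9: 37. −1: 36.

ω·4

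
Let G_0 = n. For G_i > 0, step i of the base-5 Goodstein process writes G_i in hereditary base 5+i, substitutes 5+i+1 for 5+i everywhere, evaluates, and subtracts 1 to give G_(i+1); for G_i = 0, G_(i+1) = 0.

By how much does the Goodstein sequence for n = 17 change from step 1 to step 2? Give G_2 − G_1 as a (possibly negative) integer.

G_0 = 17. HB_5(17) = 3·5 + 2. Bump = 20. G_1 = 19.
G_1 = 19. HB_6(19) = 3·6 + 1. Bump = 22. G_2 = 21.

2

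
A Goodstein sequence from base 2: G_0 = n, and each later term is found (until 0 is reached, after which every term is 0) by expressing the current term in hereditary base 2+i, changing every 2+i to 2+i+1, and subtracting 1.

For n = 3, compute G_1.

3

base 2: 3 = 2 + 1; at 3: 3 + 1 = 4; next = 3
base 3: 3 = 3; at 4: 4 = 4; next = 3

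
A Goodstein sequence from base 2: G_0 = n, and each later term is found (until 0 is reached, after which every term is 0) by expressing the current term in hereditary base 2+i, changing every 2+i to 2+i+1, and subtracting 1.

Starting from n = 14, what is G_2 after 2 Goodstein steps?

1281

G_0 = 14. HB_2(14) = 2^(2 + 1) + 2^2 + 2. Bump = 111. G_1 = 110.
G_1 = 110. HB_3(110) = 3^(3 + 1) + 3^3 + 2. Bump = 1282. G_2 = 1281.
G_2 = 1281. HB_4(1281) = 4^(4 + 1) + 4^4 + 1. Bump = 18751. G_3 = 18750.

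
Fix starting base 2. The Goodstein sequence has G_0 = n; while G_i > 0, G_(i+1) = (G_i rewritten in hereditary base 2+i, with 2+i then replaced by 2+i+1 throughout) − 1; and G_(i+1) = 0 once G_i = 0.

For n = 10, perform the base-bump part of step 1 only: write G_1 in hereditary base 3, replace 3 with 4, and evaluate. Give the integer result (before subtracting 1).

i=0: 10 = 2^(2 + 1) + 2 (b=2); 2→3: 3^(3 + 1) + 3 = 84; 84−1 = 83
i=1: 83 = 3^(3 + 1) + 2 (b=3); 3→4: 4^(4 + 1) + 2 = 1026; 1026−1 = 1025

1026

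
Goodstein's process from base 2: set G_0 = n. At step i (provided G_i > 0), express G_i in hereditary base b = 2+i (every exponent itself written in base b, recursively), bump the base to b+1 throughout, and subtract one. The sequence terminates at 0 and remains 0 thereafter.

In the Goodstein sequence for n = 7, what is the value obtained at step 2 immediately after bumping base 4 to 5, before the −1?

3128

step 0: 7 = 2^2 + 2 + 1; sub 3 for 2: 3^3 + 3 + 1; = 31; G_1 = 31−1 = 30
step 1: 30 = 3^3 + 3; sub 4 for 3: 4^4 + 4; = 260; G_2 = 260−1 = 259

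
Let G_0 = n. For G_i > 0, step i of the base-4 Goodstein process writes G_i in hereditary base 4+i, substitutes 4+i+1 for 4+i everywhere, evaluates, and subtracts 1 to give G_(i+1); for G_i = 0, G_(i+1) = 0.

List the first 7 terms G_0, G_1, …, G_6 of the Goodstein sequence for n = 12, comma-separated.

12, 14, 15, 16, 17, 18, 19

12 —HB4→ 3·4 —bump→ 3·5 = 15 —(−1)→ 14
14 —HB5→ 2·5 + 4 —bump→ 2·6 + 4 = 16 —(−1)→ 15
15 —HB6→ 2·6 + 3 —bump→ 2·7 + 3 = 17 —(−1)→ 16
16 —HB7→ 2·7 + 2 —bump→ 2·8 + 2 = 18 —(−1)→ 17
17 —HB8→ 2·8 + 1 —bump→ 2·9 + 1 = 19 —(−1)→ 18
18 —HB9→ 2·9 —bump→ 2·10 = 20 —(−1)→ 19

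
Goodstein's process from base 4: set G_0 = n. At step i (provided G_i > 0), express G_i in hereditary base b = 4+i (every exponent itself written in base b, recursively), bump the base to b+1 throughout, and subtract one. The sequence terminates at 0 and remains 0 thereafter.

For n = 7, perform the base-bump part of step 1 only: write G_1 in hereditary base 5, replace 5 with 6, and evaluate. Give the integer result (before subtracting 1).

8

G_0=7  [base 4] 4 + 3  →[4↦5]→  5 + 3 = 8  −1 ⇒ G_1=7
G_1=7  [base 5] 5 + 2  →[5↦6]→  6 + 2 = 8  −1 ⇒ G_2=7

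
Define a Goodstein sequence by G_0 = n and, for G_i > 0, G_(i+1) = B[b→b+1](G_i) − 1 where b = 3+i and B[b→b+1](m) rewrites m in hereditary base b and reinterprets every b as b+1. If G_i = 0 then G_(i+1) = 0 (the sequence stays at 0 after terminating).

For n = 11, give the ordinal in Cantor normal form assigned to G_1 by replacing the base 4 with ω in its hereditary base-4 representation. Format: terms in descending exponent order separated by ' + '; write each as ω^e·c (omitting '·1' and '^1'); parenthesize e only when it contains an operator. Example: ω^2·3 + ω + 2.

G_0=11  [base 3] 3^2 + 2  →[3↦4]→  4^2 + 2 = 18  −1 ⇒ G_1=17
G_1=17  [base 4] 4^2 + 1  →[4↦5]→  5^2 + 1 = 26  −1 ⇒ G_2=25

ω^2 + 1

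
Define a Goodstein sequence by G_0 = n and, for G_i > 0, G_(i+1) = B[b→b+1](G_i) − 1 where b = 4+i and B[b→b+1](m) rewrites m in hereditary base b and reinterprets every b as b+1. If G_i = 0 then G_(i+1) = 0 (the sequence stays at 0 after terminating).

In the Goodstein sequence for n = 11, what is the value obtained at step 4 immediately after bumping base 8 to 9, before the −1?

G_0=11  [base 4] 2·4 + 3  →[4↦5]→  2·5 + 3 = 13  −1 ⇒ G_1=12
G_1=12  [base 5] 2·5 + 2  →[5↦6]→  2·6 + 2 = 14  −1 ⇒ G_2=13
G_2=13  [base 6] 2·6 + 1  →[6↦7]→  2·7 + 1 = 15  −1 ⇒ G_3=14
G_3=14  [base 7] 2·7  →[7↦8]→  2·8 = 16  −1 ⇒ G_4=15
G_4=15  [base 8] 8 + 7  →[8↦9]→  9 + 7 = 16  −1 ⇒ G_5=15

16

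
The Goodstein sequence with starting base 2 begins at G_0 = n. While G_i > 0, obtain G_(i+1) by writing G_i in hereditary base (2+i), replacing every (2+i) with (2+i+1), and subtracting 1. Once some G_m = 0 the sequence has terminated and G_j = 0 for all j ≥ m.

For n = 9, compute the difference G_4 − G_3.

base 2: 9 = 2^(2 + 1) + 1; at 3: 3^(3 + 1) + 1 = 82; next = 81
base 3: 81 = 3^(3 + 1); at 4: 4^(4 + 1) = 1024; next = 1023
base 4: 1023 = 3·4^4 + 3·4^3 + 3·4^2 + 3·4 + 3; at 5: 3·5^5 + 3·5^3 + 3·5^2 + 3·5 + 3 = 9843; next = 9842
base 5: 9842 = 3·5^5 + 3·5^3 + 3·5^2 + 3·5 + 2; at 6: 3·6^6 + 3·6^3 + 3·6^2 + 3·6 + 2 = 140744; next = 140743

130901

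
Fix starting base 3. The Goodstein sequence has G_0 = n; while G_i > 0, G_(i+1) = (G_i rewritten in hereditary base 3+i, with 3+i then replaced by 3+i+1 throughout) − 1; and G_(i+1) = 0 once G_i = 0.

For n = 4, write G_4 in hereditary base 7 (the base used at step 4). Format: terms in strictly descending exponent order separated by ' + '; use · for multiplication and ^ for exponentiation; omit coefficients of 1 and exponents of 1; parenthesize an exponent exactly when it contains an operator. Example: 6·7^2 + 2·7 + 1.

2

4 —HB3→ 3 + 1 —bump→ 4 + 1 = 5 —(−1)→ 4
4 —HB4→ 4 —bump→ 5 = 5 —(−1)→ 4
4 —HB5→ 4 —bump→ 4 = 4 —(−1)→ 3
3 —HB6→ 3 —bump→ 3 = 3 —(−1)→ 2
2 —HB7→ 2 —bump→ 2 = 2 —(−1)→ 1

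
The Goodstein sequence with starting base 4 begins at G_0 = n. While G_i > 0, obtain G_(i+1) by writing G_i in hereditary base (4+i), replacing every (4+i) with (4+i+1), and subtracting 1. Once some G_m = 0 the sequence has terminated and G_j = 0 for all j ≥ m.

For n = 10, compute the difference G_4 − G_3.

0

10 —HB4→ 2·4 + 2 —bump→ 2·5 + 2 = 12 —(−1)→ 11
11 —HB5→ 2·5 + 1 —bump→ 2·6 + 1 = 13 —(−1)→ 12
12 —HB6→ 2·6 —bump→ 2·7 = 14 —(−1)→ 13
13 —HB7→ 7 + 6 —bump→ 8 + 6 = 14 —(−1)→ 13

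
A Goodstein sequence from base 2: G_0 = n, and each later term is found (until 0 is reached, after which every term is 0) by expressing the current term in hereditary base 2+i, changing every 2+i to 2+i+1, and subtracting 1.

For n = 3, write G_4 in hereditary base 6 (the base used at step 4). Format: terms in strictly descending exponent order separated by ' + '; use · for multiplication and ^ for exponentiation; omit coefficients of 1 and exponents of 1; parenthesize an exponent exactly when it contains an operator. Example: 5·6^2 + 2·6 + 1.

[0] 3 ≡ 2 + 1 (base 2). Lift 3: 4. −1: 3.
[1] 3 ≡ 3 (base 3). Lift 4: 4. −1: 3.
[2] 3 ≡ 3 (base 4). Lift 5: 3. −1: 2.
[3] 2 ≡ 2 (base 5). Lift 6: 2. −1: 1.
[4] 1 ≡ 1 (base 6). Lift 7: 1. −1: 0.

1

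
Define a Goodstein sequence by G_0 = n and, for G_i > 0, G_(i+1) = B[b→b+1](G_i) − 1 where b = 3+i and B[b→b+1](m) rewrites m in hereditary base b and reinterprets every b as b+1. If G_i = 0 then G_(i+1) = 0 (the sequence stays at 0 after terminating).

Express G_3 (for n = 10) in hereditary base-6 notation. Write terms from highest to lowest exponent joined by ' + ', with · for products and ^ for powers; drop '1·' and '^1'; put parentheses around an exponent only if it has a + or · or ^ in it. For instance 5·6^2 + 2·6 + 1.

[0] 10 ≡ 3^2 + 1 (base 3). Lift 4: 17. −1: 16.
[1] 16 ≡ 4^2 (base 4). Lift 5: 25. −1: 24.
[2] 24 ≡ 4·5 + 4 (base 5). Lift 6: 28. −1: 27.
[3] 27 ≡ 4·6 + 3 (base 6). Lift 7: 31. −1: 30.

4·6 + 3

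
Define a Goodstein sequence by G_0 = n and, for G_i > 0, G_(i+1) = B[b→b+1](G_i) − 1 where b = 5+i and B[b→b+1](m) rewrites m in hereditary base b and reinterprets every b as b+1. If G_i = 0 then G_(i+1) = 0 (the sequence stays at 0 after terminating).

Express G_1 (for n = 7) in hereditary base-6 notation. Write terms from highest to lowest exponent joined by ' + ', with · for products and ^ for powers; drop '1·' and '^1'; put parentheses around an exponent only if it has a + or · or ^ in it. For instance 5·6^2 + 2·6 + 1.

6 + 1

[0] 7 ≡ 5 + 2 (base 5). Lift 6: 8. −1: 7.
[1] 7 ≡ 6 + 1 (base 6). Lift 7: 8. −1: 7.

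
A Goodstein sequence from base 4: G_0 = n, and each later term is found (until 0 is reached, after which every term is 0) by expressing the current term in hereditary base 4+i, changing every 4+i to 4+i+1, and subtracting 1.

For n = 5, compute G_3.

G_0 = 5. HB_4(5) = 4 + 1. Bump = 6. G_1 = 5.
G_1 = 5. HB_5(5) = 5. Bump = 6. G_2 = 5.
G_2 = 5. HB_6(5) = 5. Bump = 5. G_3 = 4.
G_3 = 4. HB_7(4) = 4. Bump = 4. G_4 = 3.

4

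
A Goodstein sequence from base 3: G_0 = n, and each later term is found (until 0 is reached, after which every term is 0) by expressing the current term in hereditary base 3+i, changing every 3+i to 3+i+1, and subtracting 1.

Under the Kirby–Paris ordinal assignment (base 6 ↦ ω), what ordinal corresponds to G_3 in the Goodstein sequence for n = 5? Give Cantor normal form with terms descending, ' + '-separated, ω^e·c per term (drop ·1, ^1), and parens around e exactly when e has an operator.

base 3: 5 = 3 + 2; at 4: 4 + 2 = 6; next = 5
base 4: 5 = 4 + 1; at 5: 5 + 1 = 6; next = 5
base 5: 5 = 5; at 6: 6 = 6; next = 5
base 6: 5 = 5; at 7: 5 = 5; next = 4

5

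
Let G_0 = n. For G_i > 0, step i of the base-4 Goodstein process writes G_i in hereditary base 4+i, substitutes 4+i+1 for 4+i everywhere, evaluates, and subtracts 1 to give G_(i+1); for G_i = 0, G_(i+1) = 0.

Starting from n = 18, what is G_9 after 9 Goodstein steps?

78

(0) 18|_4 = 4^2 + 2 ↦ 5^2 + 2|_5 = 27 ⇒ 26
(1) 26|_5 = 5^2 + 1 ↦ 6^2 + 1|_6 = 37 ⇒ 36
(2) 36|_6 = 6^2 ↦ 7^2|_7 = 49 ⇒ 48
(3) 48|_7 = 6·7 + 6 ↦ 6·8 + 6|_8 = 54 ⇒ 53
(4) 53|_8 = 6·8 + 5 ↦ 6·9 + 5|_9 = 59 ⇒ 58
(5) 58|_9 = 6·9 + 4 ↦ 6·10 + 4|_10 = 64 ⇒ 63
(6) 63|_10 = 6·10 + 3 ↦ 6·11 + 3|_11 = 69 ⇒ 68
(7) 68|_11 = 6·11 + 2 ↦ 6·12 + 2|_12 = 74 ⇒ 73
(8) 73|_12 = 6·12 + 1 ↦ 6·13 + 1|_13 = 79 ⇒ 78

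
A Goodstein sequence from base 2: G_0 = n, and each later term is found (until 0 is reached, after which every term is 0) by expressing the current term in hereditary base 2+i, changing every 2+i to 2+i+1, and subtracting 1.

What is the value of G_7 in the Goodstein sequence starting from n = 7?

i=0: 7 = 2^2 + 2 + 1 (b=2); 2→3: 3^3 + 3 + 1 = 31; 31−1 = 30
i=1: 30 = 3^3 + 3 (b=3); 3→4: 4^4 + 4 = 260; 260−1 = 259
i=2: 259 = 4^4 + 3 (b=4); 4→5: 5^5 + 3 = 3128; 3128−1 = 3127
i=3: 3127 = 5^5 + 2 (b=5); 5→6: 6^6 + 2 = 46658; 46658−1 = 46657
i=4: 46657 = 6^6 + 1 (b=6); 6→7: 7^7 + 1 = 823544; 823544−1 = 823543
i=5: 823543 = 7^7 (b=7); 7→8: 8^8 = 16777216; 16777216−1 = 16777215
i=6: 16777215 = 7·8^7 + 7·8^6 + 7·8^5 + 7·8^4 + 7·8^3 + 7·8^2 + 7·8 + 7 (b=8); 8→9: 7·9^7 + 7·9^6 + 7·9^5 + 7·9^4 + 7·9^3 + 7·9^2 + 7·9 + 7 = 37665880; 37665880−1 = 37665879

37665879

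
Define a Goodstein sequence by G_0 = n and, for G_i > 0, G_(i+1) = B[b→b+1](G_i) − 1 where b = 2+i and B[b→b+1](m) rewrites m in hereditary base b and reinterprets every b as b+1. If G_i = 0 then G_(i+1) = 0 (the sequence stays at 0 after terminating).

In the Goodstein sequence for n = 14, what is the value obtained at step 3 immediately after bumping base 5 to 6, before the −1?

326592

G_0 = 14. HB_2(14) = 2^(2 + 1) + 2^2 + 2. Bump = 111. G_1 = 110.
G_1 = 110. HB_3(110) = 3^(3 + 1) + 3^3 + 2. Bump = 1282. G_2 = 1281.
G_2 = 1281. HB_4(1281) = 4^(4 + 1) + 4^4 + 1. Bump = 18751. G_3 = 18750.
G_3 = 18750. HB_5(18750) = 5^(5 + 1) + 5^5. Bump = 326592. G_4 = 326591.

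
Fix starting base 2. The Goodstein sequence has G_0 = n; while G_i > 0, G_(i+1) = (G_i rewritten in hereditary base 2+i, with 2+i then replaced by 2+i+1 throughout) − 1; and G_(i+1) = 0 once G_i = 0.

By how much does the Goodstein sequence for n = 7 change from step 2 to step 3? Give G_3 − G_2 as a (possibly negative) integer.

i=0: 7 = 2^2 + 2 + 1 (b=2); 2→3: 3^3 + 3 + 1 = 31; 31−1 = 30
i=1: 30 = 3^3 + 3 (b=3); 3→4: 4^4 + 4 = 260; 260−1 = 259
i=2: 259 = 4^4 + 3 (b=4); 4→5: 5^5 + 3 = 3128; 3128−1 = 3127

2868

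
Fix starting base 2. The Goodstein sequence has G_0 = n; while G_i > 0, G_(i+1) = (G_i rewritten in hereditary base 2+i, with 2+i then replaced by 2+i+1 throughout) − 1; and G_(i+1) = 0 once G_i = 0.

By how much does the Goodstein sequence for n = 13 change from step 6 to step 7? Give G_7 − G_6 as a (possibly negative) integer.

3352567376

(0) 13|_2 = 2^(2 + 1) + 2^2 + 1 ↦ 3^(3 + 1) + 3^3 + 1|_3 = 109 ⇒ 108
(1) 108|_3 = 3^(3 + 1) + 3^3 ↦ 4^(4 + 1) + 4^4|_4 = 1280 ⇒ 1279
(2) 1279|_4 = 4^(4 + 1) + 3·4^3 + 3·4^2 + 3·4 + 3 ↦ 5^(5 + 1) + 3·5^3 + 3·5^2 + 3·5 + 3|_5 = 16093 ⇒ 16092
(3) 16092|_5 = 5^(5 + 1) + 3·5^3 + 3·5^2 + 3·5 + 2 ↦ 6^(6 + 1) + 3·6^3 + 3·6^2 + 3·6 + 2|_6 = 280712 ⇒ 280711
(4) 280711|_6 = 6^(6 + 1) + 3·6^3 + 3·6^2 + 3·6 + 1 ↦ 7^(7 + 1) + 3·7^3 + 3·7^2 + 3·7 + 1|_7 = 5765999 ⇒ 5765998
(5) 5765998|_7 = 7^(7 + 1) + 3·7^3 + 3·7^2 + 3·7 ↦ 8^(8 + 1) + 3·8^3 + 3·8^2 + 3·8|_8 = 134219480 ⇒ 134219479
(6) 134219479|_8 = 8^(8 + 1) + 3·8^3 + 3·8^2 + 2·8 + 7 ↦ 9^(9 + 1) + 3·9^3 + 3·9^2 + 2·9 + 7|_9 = 3486786856 ⇒ 3486786855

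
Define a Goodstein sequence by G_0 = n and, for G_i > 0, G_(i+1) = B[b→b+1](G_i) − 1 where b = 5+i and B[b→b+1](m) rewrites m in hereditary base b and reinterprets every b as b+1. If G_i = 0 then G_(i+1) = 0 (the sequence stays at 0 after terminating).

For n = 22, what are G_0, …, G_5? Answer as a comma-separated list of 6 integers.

22, 25, 28, 31, 33, 35

[0] 22 ≡ 4·5 + 2 (base 5). Lift 6: 26. −1: 25.
[1] 25 ≡ 4·6 + 1 (base 6). Lift 7: 29. −1: 28.
[2] 28 ≡ 4·7 (base 7). Lift 8: 32. −1: 31.
[3] 31 ≡ 3·8 + 7 (base 8). Lift 9: 34. −1: 33.
[4] 33 ≡ 3·9 + 6 (base 9). Lift 10: 36. −1: 35.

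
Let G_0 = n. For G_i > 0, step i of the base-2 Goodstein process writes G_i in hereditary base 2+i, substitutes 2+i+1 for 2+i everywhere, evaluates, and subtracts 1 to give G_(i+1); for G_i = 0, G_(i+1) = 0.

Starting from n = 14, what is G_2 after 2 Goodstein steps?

1281

14 —HB2→ 2^(2 + 1) + 2^2 + 2 —bump→ 3^(3 + 1) + 3^3 + 3 = 111 —(−1)→ 110
110 —HB3→ 3^(3 + 1) + 3^3 + 2 —bump→ 4^(4 + 1) + 4^4 + 2 = 1282 —(−1)→ 1281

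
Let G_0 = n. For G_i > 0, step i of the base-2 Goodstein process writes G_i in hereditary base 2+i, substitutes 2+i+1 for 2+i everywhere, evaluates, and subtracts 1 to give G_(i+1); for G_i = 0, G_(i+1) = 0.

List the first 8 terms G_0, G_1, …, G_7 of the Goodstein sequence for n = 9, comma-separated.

9, 81, 1023, 9842, 140743, 2471826, 50333399, 1162263921

step 0: 9 = 2^(2 + 1) + 1; sub 3 for 2: 3^(3 + 1) + 1; = 82; G_1 = 82−1 = 81
step 1: 81 = 3^(3 + 1); sub 4 for 3: 4^(4 + 1); = 1024; G_2 = 1024−1 = 1023
step 2: 1023 = 3·4^4 + 3·4^3 + 3·4^2 + 3·4 + 3; sub 5 for 4: 3·5^5 + 3·5^3 + 3·5^2 + 3·5 + 3; = 9843; G_3 = 9843−1 = 9842
step 3: 9842 = 3·5^5 + 3·5^3 + 3·5^2 + 3·5 + 2; sub 6 for 5: 3·6^6 + 3·6^3 + 3·6^2 + 3·6 + 2; = 140744; G_4 = 140744−1 = 140743
step 4: 140743 = 3·6^6 + 3·6^3 + 3·6^2 + 3·6 + 1; sub 7 for 6: 3·7^7 + 3·7^3 + 3·7^2 + 3·7 + 1; = 2471827; G_5 = 2471827−1 = 2471826
step 5: 2471826 = 3·7^7 + 3·7^3 + 3·7^2 + 3·7; sub 8 for 7: 3·8^8 + 3·8^3 + 3·8^2 + 3·8; = 50333400; G_6 = 50333400−1 = 50333399
step 6: 50333399 = 3·8^8 + 3·8^3 + 3·8^2 + 2·8 + 7; sub 9 for 8: 3·9^9 + 3·9^3 + 3·9^2 + 2·9 + 7; = 1162263922; G_7 = 1162263922−1 = 1162263921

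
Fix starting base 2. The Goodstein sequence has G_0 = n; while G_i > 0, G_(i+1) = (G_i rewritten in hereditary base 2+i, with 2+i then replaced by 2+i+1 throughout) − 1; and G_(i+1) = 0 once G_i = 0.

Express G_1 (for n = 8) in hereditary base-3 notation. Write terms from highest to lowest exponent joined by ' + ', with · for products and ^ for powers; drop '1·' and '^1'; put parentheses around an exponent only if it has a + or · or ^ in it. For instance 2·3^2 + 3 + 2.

2·3^3 + 2·3^2 + 2·3 + 2

i=0: 8 = 2^(2 + 1) (b=2); 2→3: 3^(3 + 1) = 81; 81−1 = 80
i=1: 80 = 2·3^3 + 2·3^2 + 2·3 + 2 (b=3); 3→4: 2·4^4 + 2·4^2 + 2·4 + 2 = 554; 554−1 = 553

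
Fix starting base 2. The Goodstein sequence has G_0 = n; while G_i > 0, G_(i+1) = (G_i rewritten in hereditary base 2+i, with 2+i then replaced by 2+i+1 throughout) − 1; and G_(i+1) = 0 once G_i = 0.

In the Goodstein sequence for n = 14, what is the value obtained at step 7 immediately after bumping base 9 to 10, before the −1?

100000555552

i=0: 14 = 2^(2 + 1) + 2^2 + 2 (b=2); 2→3: 3^(3 + 1) + 3^3 + 3 = 111; 111−1 = 110
i=1: 110 = 3^(3 + 1) + 3^3 + 2 (b=3); 3→4: 4^(4 + 1) + 4^4 + 2 = 1282; 1282−1 = 1281
i=2: 1281 = 4^(4 + 1) + 4^4 + 1 (b=4); 4→5: 5^(5 + 1) + 5^5 + 1 = 18751; 18751−1 = 18750
i=3: 18750 = 5^(5 + 1) + 5^5 (b=5); 5→6: 6^(6 + 1) + 6^6 = 326592; 326592−1 = 326591
i=4: 326591 = 6^(6 + 1) + 5·6^5 + 5·6^4 + 5·6^3 + 5·6^2 + 5·6 + 5 (b=6); 6→7: 7^(7 + 1) + 5·7^5 + 5·7^4 + 5·7^3 + 5·7^2 + 5·7 + 5 = 5862841; 5862841−1 = 5862840
i=5: 5862840 = 7^(7 + 1) + 5·7^5 + 5·7^4 + 5·7^3 + 5·7^2 + 5·7 + 4 (b=7); 7→8: 8^(8 + 1) + 5·8^5 + 5·8^4 + 5·8^3 + 5·8^2 + 5·8 + 4 = 134404972; 134404972−1 = 134404971
i=6: 134404971 = 8^(8 + 1) + 5·8^5 + 5·8^4 + 5·8^3 + 5·8^2 + 5·8 + 3 (b=8); 8→9: 9^(9 + 1) + 5·9^5 + 5·9^4 + 5·9^3 + 5·9^2 + 5·9 + 3 = 3487116549; 3487116549−1 = 3487116548
i=7: 3487116548 = 9^(9 + 1) + 5·9^5 + 5·9^4 + 5·9^3 + 5·9^2 + 5·9 + 2 (b=9); 9→10: 10^(10 + 1) + 5·10^5 + 5·10^4 + 5·10^3 + 5·10^2 + 5·10 + 2 = 100000555552; 100000555552−1 = 100000555551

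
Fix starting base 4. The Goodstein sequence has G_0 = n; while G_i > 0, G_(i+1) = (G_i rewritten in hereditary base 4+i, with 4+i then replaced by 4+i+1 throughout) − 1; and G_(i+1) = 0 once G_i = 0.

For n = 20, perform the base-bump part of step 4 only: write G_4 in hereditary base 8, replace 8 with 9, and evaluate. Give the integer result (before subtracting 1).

base 4: 20 = 4^2 + 4; at 5: 5^2 + 5 = 30; next = 29
base 5: 29 = 5^2 + 4; at 6: 6^2 + 4 = 40; next = 39
base 6: 39 = 6^2 + 3; at 7: 7^2 + 3 = 52; next = 51
base 7: 51 = 7^2 + 2; at 8: 8^2 + 2 = 66; next = 65
base 8: 65 = 8^2 + 1; at 9: 9^2 + 1 = 82; next = 81

82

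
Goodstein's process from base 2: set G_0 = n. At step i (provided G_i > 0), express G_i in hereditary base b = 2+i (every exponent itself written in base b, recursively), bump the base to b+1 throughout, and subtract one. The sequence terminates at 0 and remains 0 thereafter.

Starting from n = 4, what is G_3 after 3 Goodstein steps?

60

[0] 4 ≡ 2^2 (base 2). Lift 3: 27. −1: 26.
[1] 26 ≡ 2·3^2 + 2·3 + 2 (base 3). Lift 4: 42. −1: 41.
[2] 41 ≡ 2·4^2 + 2·4 + 1 (base 4). Lift 5: 61. −1: 60.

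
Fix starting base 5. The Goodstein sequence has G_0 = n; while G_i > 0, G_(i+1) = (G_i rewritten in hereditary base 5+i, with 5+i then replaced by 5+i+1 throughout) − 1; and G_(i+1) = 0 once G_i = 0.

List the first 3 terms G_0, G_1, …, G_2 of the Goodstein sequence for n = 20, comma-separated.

20, 23, 25

20 —HB5→ 4·5 —bump→ 4·6 = 24 —(−1)→ 23
23 —HB6→ 3·6 + 5 —bump→ 3·7 + 5 = 26 —(−1)→ 25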